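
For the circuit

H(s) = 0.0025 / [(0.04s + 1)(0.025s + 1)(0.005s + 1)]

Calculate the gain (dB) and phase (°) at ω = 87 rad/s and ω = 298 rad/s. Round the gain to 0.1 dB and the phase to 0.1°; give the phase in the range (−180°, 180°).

At ω = 87 rad/s:
pole (1 + j87·0.04) = 1 + j3.48 → |·| ≈ 3.6208, ∠ ≈ 73.97°
pole (1 + j87·0.025) = 1 + j2.175 → |·| ≈ 2.3939, ∠ ≈ 65.31°
pole (1 + j87·0.005) = 1 + j0.435 → |·| ≈ 1.0905, ∠ ≈ 23.51°
|H| = 0.0025 · 1 / (3.6208 · 2.3939 · 1.0905) ≈ 0.00026449
Gain = 20 log₁₀(0.00026449) ≈ -71.55 dB
∠H = (0°) − (73.97° + 65.31° + 23.51°) = -162.79°

At ω = 298 rad/s:
pole (1 + j298·0.04) = 1 + j11.92 → |·| ≈ 11.962, ∠ ≈ 85.20°
pole (1 + j298·0.025) = 1 + j7.45 → |·| ≈ 7.5168, ∠ ≈ 82.35°
pole (1 + j298·0.005) = 1 + j1.49 → |·| ≈ 1.7945, ∠ ≈ 56.13°
|H| = 0.0025 · 1 / (11.962 · 7.5168 · 1.7945) ≈ 1.5494e-05
Gain = 20 log₁₀(1.5494e-05) ≈ -96.20 dB
∠H = (0°) − (85.20° + 82.35° + 56.13°) = -223.68° ≡ 136.32° (principal value)

ω = 87: -71.6 dB, -162.8°; ω = 298: -96.2 dB, 136.3°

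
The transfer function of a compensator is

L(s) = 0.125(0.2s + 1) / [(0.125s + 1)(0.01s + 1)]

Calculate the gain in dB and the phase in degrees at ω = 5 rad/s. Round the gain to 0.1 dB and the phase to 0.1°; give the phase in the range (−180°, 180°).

-16.5 dB, 10.1°

At ω = 5 rad/s:
zero (1 + j5·0.2) = 1 + j1 → |·| ≈ 1.4142, ∠ ≈ 45.00°
pole (1 + j5·0.125) = 1 + j0.625 → |·| ≈ 1.1792, ∠ ≈ 32.01°
pole (1 + j5·0.01) = 1 + j0.05 → |·| ≈ 1.0012, ∠ ≈ 2.86°
|L| = 0.125 · 1.4142 / (1.1792 · 1.0012) ≈ 0.14973
Gain = 20 log₁₀(0.14973) ≈ -16.49 dB
∠L = (45.00°) − (32.01° + 2.86°) = 10.13°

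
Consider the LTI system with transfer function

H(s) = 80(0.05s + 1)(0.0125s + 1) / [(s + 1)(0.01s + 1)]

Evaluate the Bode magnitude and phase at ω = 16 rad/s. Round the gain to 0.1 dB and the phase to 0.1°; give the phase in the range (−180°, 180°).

At ω = 16 rad/s:
zero (1 + j16·0.05) = 1 + j0.8 → |·| ≈ 1.2806, ∠ ≈ 38.66°
zero (1 + j16·0.0125) = 1 + j0.2 → |·| ≈ 1.0198, ∠ ≈ 11.31°
pole (1 + j16·1) = 1 + j16 → |·| ≈ 16.031, ∠ ≈ 86.42°
pole (1 + j16·0.01) = 1 + j0.16 → |·| ≈ 1.0127, ∠ ≈ 9.09°
|H| = 80 · 1.2806 · 1.0198 / (16.031 · 1.0127) ≈ 6.4354
Gain = 20 log₁₀(6.4354) ≈ 16.17 dB
∠H = (38.66° + 11.31°) − (86.42° + 9.09°) = -45.54°

16.2 dB, -45.5°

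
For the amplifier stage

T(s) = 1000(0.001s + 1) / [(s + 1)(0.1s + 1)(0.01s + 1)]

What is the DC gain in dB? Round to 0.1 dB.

T(0) = 1000 · 1 / 1 = 1000
20 log₁₀(1000) ≈ 60.00 dB

60.0 dB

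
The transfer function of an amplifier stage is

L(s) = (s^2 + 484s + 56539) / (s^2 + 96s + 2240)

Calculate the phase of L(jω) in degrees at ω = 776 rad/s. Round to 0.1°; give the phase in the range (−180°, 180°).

-27.5°

Substitute s = j776:
Numerator: (j776)^2 + 484(j776) + 56539 = -545637 + j375584
Denominator: (j776)^2 + 96(j776) + 2240 = -599936 + j74496
|N| = √(545637² + 375584²) ≈ 6.6241e+05, ∠N ≈ 145.46°
|D| = √(599936² + 74496²) ≈ 6.0454e+05, ∠D ≈ 172.92°
∠L = 145.46° − 172.92° = -27.46°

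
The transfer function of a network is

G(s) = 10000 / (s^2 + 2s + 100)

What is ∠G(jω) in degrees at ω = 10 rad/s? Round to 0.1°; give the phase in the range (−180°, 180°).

At s = jω = j10:
quadratic: (j10)² + 2·j10 + 100 = 0 + j20 → |·| ≈ 20, ∠ ≈ 90.00°
∠G = 0.00° − 90.00° = -90.00°

-90.0°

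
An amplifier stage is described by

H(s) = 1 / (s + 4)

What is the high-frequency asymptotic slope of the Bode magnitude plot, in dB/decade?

Each pole contributes −20 dB/decade at high frequency; each zero contributes +20 dB/decade.
Net: 0 zero(s) − 1 pole(s) → -20 dB/decade.

-20 dB/decade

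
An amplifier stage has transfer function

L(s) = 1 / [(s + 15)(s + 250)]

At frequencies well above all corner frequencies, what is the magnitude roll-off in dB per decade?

-40 dB/decade

Each pole contributes −20 dB/decade at high frequency; each zero contributes +20 dB/decade.
Net: 0 zero(s) − 2 pole(s) → -40 dB/decade.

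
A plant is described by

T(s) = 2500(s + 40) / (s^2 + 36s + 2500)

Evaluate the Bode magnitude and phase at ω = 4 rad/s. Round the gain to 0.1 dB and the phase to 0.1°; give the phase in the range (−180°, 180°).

At s = jω = j4:
zero (s+40): 40 + j4 → |·| = √(40²+4²) = √1616 ≈ 40.2, ∠ = arctan(4/40) ≈ 5.71°
quadratic: (j4)² + 36·j4 + 2500 = 2484 + j144 → |·| ≈ 2488.2, ∠ ≈ 3.32°
|T| = 2500 · 40.2 / 2488.2 ≈ 40.391
Gain = 20 log₁₀(40.391) ≈ 32.13 dB
∠T = 5.71° − 3.32° = 2.39°

32.1 dB, 2.4°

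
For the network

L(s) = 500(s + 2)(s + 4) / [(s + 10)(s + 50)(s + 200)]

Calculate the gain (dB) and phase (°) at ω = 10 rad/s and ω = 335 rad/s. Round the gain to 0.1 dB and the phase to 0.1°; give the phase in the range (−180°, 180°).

At s = jω = j10:
zero (s+2): 2 + j10 → |·| = √(2²+10²) = √104 ≈ 10.198, ∠ = arctan(10/2) ≈ 78.69°
zero (s+4): 4 + j10 → |·| = √(4²+10²) = √116 ≈ 10.77, ∠ = arctan(10/4) ≈ 68.20°
pole (s+10): 10 + j10 → |·| = √(10²+10²) = √200 ≈ 14.142, ∠ = arctan(10/10) ≈ 45.00°
pole (s+50): 50 + j10 → |·| = √(50²+10²) = √2600 ≈ 50.99, ∠ = arctan(10/50) ≈ 11.31°
pole (s+200): 200 + j10 → |·| = √(200²+10²) = √40100 ≈ 200.25, ∠ = arctan(10/200) ≈ 2.86°
|L| = 500 · 109.83 / 1.444e+05 ≈ 0.3803
Gain = 20 log₁₀(0.3803) ≈ -8.40 dB
∠L = 146.89° − 59.17° = 87.72°

At s = jω = j335:
zero (s+2): 2 + j335 → |·| = √(2²+335²) = √112229 ≈ 335.01, ∠ = arctan(335/2) ≈ 89.66°
zero (s+4): 4 + j335 → |·| = √(4²+335²) = √112241 ≈ 335.02, ∠ = arctan(335/4) ≈ 89.32°
pole (s+10): 10 + j335 → |·| = √(10²+335²) = √112325 ≈ 335.15, ∠ = arctan(335/10) ≈ 88.29°
pole (s+50): 50 + j335 → |·| = √(50²+335²) = √114725 ≈ 338.71, ∠ = arctan(335/50) ≈ 81.51°
pole (s+200): 200 + j335 → |·| = √(200²+335²) = √152225 ≈ 390.16, ∠ = arctan(335/200) ≈ 59.16°
|L| = 500 · 1.1224e+05 / 4.429e+07 ≈ 1.2671
Gain = 20 log₁₀(1.2671) ≈ 2.06 dB
∠L = 178.98° − 228.96° = -49.98°

ω = 10: -8.4 dB, 87.7°; ω = 335: 2.1 dB, -50.0°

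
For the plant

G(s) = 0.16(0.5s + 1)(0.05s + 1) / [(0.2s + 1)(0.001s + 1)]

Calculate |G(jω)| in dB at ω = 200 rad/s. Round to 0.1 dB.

11.9 dB

At ω = 200 rad/s:
zero (1 + j200·0.5) = 1 + j100 → |·| ≈ 100, ∠ ≈ 89.43°
zero (1 + j200·0.05) = 1 + j10 → |·| ≈ 10.05, ∠ ≈ 84.29°
pole (1 + j200·0.2) = 1 + j40 → |·| ≈ 40.012, ∠ ≈ 88.57°
pole (1 + j200·0.001) = 1 + j0.2 → |·| ≈ 1.0198, ∠ ≈ 11.31°
|G| = 0.16 · 100 · 10.05 / (40.012 · 1.0198) ≈ 3.9408
Gain = 20 log₁₀(3.9408) ≈ 11.91 dB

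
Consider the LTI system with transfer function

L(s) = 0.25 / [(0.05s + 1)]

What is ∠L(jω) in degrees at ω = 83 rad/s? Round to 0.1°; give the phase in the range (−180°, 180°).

At ω = 83 rad/s:
pole (1 + j83·0.05) = 1 + j4.15 → |·| ≈ 4.2688, ∠ ≈ 76.45°
∠L = (0°) − (76.45°) = -76.45°

-76.5°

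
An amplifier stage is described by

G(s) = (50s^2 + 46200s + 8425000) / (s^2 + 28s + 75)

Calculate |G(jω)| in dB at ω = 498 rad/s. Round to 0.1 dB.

39.5 dB

Substitute s = j498:
Numerator: 50(j498)^2 + 46200(j498) + 8425000 = -3975200 + j23007600
Denominator: (j498)^2 + 28(j498) + 75 = -247929 + j13944
|N| = √(3975200² + 23007600²) ≈ 2.3348e+07, ∠N ≈ 99.80°
|D| = √(247929² + 13944²) ≈ 2.4832e+05, ∠D ≈ 176.78°
|G| = 2.3348e+07 / 2.4832e+05 ≈ 94.024
Gain = 20 log₁₀(94.024) ≈ 39.46 dB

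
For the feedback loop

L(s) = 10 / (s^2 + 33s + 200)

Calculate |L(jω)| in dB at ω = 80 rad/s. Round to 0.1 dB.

-56.6 dB

Substitute s = j80:
Numerator: 10 = 10 + j0
Denominator: (j80)^2 + 33(j80) + 200 = -6200 + j2640
|N| = √(10² + 0²) ≈ 10, ∠N ≈ 0.00°
|D| = √(6200² + 2640²) ≈ 6738.7, ∠D ≈ 156.94°
|L| = 10 / 6738.7 ≈ 0.001484
Gain = 20 log₁₀(0.001484) ≈ -56.57 dB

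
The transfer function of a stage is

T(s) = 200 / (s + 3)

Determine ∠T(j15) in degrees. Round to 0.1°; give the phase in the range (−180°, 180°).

-78.7°

At s = jω = j15:
pole (s+3): 3 + j15 → |·| = √(3²+15²) = √234 ≈ 15.297, ∠ = arctan(15/3) ≈ 78.69°
∠T = 0.00° − 78.69° = -78.69°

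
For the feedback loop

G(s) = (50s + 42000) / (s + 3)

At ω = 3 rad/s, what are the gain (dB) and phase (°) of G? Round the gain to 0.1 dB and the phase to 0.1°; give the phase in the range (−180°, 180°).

79.9 dB, -44.8°

Substitute s = j3:
Numerator: 50(j3) + 42000 = 42000 + j150
Denominator: (j3) + 3 = 3 + j3
|N| = √(42000² + 150²) ≈ 42000, ∠N ≈ 0.20°
|D| = √(3² + 3²) ≈ 4.2426, ∠D ≈ 45.00°
|G| = 42000 / 4.2426 ≈ 9899.6
Gain = 20 log₁₀(9899.6) ≈ 79.91 dB
∠G = 0.20° − 45.00° = -44.80°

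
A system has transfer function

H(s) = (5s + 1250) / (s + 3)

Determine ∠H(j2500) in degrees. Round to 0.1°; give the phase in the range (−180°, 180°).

Substitute s = j2500:
Numerator: 5(j2500) + 1250 = 1250 + j12500
Denominator: (j2500) + 3 = 3 + j2500
|N| = √(1250² + 12500²) ≈ 12562, ∠N ≈ 84.29°
|D| = √(3² + 2500²) ≈ 2500, ∠D ≈ 89.93°
∠H = 84.29° − 89.93° = -5.64°

-5.6°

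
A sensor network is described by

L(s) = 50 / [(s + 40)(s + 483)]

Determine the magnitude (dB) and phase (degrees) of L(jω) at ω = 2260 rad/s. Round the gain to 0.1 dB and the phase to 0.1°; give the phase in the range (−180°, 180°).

At s = jω = j2260:
pole (s+40): 40 + j2260 → |·| = √(40²+2260²) = √5109200 ≈ 2260.4, ∠ = arctan(2260/40) ≈ 88.99°
pole (s+483): 483 + j2260 → |·| = √(483²+2260²) = √5340889 ≈ 2311, ∠ = arctan(2260/483) ≈ 77.94°
|L| = 50 / 5.2238e+06 ≈ 9.5716e-06
Gain = 20 log₁₀(9.5716e-06) ≈ -100.38 dB
∠L = 0.00° − 166.93° = -166.93°

-100.4 dB, -166.9°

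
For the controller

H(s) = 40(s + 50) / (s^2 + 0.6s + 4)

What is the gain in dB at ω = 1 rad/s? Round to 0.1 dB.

At s = jω = j1:
zero (s+50): 50 + j1 → |·| = √(50²+1²) = √2501 ≈ 50.01, ∠ = arctan(1/50) ≈ 1.15°
quadratic: (j1)² + 0.6·j1 + 4 = 3 + j0.6 → |·| ≈ 3.0594, ∠ ≈ 11.31°
|H| = 40 · 50.01 / 3.0594 ≈ 653.85
Gain = 20 log₁₀(653.85) ≈ 56.31 dB

56.3 dB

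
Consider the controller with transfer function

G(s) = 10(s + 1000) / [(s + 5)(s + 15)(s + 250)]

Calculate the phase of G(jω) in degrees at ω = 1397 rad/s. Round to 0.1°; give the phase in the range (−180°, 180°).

At s = jω = j1397:
zero (s+1000): 1000 + j1397 → |·| = √(1000²+1397²) = √2951609 ≈ 1718, ∠ = arctan(1397/1000) ≈ 54.40°
pole (s+5): 5 + j1397 → |·| = √(5²+1397²) = √1951634 ≈ 1397, ∠ = arctan(1397/5) ≈ 89.79°
pole (s+15): 15 + j1397 → |·| = √(15²+1397²) = √1951834 ≈ 1397.1, ∠ = arctan(1397/15) ≈ 89.38°
pole (s+250): 250 + j1397 → |·| = √(250²+1397²) = √2014109 ≈ 1419.2, ∠ = arctan(1397/250) ≈ 79.85°
∠G = 54.40° − 259.02° = -204.62° ≡ 155.38° (principal value)

155.4°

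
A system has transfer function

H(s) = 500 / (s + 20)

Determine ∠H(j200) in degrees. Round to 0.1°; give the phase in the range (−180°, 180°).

At s = jω = j200:
pole (s+20): 20 + j200 → |·| = √(20²+200²) = √40400 ≈ 201, ∠ = arctan(200/20) ≈ 84.29°
∠H = 0.00° − 84.29° = -84.29°

-84.3°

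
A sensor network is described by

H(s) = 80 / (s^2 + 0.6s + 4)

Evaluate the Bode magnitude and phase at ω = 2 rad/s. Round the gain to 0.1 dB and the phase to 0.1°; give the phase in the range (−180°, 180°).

36.5 dB, -90.0°

At s = jω = j2:
quadratic: (j2)² + 0.6·j2 + 4 = 0 + j1.2 → |·| ≈ 1.2, ∠ ≈ 90.00°
|H| = 80 / 1.2 ≈ 66.667
Gain = 20 log₁₀(66.667) ≈ 36.48 dB
∠H = 0.00° − 90.00° = -90.00°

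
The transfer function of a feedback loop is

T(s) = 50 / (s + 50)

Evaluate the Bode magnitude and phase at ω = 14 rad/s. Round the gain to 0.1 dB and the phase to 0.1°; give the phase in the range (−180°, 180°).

Substitute s = j14:
Numerator: 50 = 50 + j0
Denominator: (j14) + 50 = 50 + j14
|N| = √(50² + 0²) ≈ 50, ∠N ≈ 0.00°
|D| = √(50² + 14²) ≈ 51.923, ∠D ≈ 15.64°
|T| = 50 / 51.923 ≈ 0.96296
Gain = 20 log₁₀(0.96296) ≈ -0.33 dB
∠T = 0.00° − 15.64° = -15.64°

-0.3 dB, -15.6°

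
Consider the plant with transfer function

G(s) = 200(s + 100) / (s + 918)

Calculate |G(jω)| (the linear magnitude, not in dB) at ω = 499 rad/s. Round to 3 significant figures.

At s = jω = j499:
zero (s+100): 100 + j499 → |·| = √(100²+499²) = √259001 ≈ 508.92, ∠ = arctan(499/100) ≈ 78.67°
pole (s+918): 918 + j499 → |·| = √(918²+499²) = √1091725 ≈ 1044.9, ∠ = arctan(499/918) ≈ 28.53°
|G| = 200 · 508.92 / 1044.9 ≈ 97.41

97.4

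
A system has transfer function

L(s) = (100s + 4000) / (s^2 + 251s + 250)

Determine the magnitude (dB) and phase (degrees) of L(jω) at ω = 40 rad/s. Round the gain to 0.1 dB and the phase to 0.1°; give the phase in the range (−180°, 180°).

Substitute s = j40:
Numerator: 100(j40) + 4000 = 4000 + j4000
Denominator: (j40)^2 + 251(j40) + 250 = -1350 + j10040
|N| = √(4000² + 4000²) ≈ 5656.9, ∠N ≈ 45.00°
|D| = √(1350² + 10040²) ≈ 10130, ∠D ≈ 97.66°
|L| = 5656.9 / 10130 ≈ 0.55843
Gain = 20 log₁₀(0.55843) ≈ -5.06 dB
∠L = 45.00° − 97.66° = -52.66°

-5.1 dB, -52.7°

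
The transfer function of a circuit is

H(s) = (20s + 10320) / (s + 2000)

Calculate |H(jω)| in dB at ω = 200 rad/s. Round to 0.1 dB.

14.8 dB

Substitute s = j200:
Numerator: 20(j200) + 10320 = 10320 + j4000
Denominator: (j200) + 2000 = 2000 + j200
|N| = √(10320² + 4000²) ≈ 11068, ∠N ≈ 21.19°
|D| = √(2000² + 200²) ≈ 2010, ∠D ≈ 5.71°
|H| = 11068 / 2010 ≈ 5.5065
Gain = 20 log₁₀(5.5065) ≈ 14.82 dB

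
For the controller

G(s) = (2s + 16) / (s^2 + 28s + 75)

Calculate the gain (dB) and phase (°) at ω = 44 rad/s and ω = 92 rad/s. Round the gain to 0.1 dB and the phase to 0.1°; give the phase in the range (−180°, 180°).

ω = 44: -27.9 dB, -66.8°; ω = 92: -33.5 dB, -77.9°

Substitute s = j44:
Numerator: 2(j44) + 16 = 16 + j88
Denominator: (j44)^2 + 28(j44) + 75 = -1861 + j1232
|N| = √(16² + 88²) ≈ 89.443, ∠N ≈ 79.70°
|D| = √(1861² + 1232²) ≈ 2231.8, ∠D ≈ 146.50°
|G| = 89.443 / 2231.8 ≈ 0.040077
Gain = 20 log₁₀(0.040077) ≈ -27.94 dB
∠G = 79.70° − 146.50° = -66.80°

Substitute s = j92:
Numerator: 2(j92) + 16 = 16 + j184
Denominator: (j92)^2 + 28(j92) + 75 = -8389 + j2576
|N| = √(16² + 184²) ≈ 184.69, ∠N ≈ 85.03°
|D| = √(8389² + 2576²) ≈ 8775.6, ∠D ≈ 162.93°
|G| = 184.69 / 8775.6 ≈ 0.021046
Gain = 20 log₁₀(0.021046) ≈ -33.54 dB
∠G = 85.03° − 162.93° = -77.90°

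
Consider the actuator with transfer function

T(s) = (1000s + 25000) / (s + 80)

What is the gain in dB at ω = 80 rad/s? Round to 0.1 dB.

57.4 dB

Substitute s = j80:
Numerator: 1000(j80) + 25000 = 25000 + j80000
Denominator: (j80) + 80 = 80 + j80
|N| = √(25000² + 80000²) ≈ 83815, ∠N ≈ 72.65°
|D| = √(80² + 80²) ≈ 113.14, ∠D ≈ 45.00°
|T| = 83815 / 113.14 ≈ 740.81
Gain = 20 log₁₀(740.81) ≈ 57.39 dB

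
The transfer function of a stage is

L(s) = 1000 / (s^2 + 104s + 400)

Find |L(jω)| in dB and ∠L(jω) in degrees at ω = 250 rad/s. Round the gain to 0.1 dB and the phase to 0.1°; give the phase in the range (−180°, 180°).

-36.6 dB, -157.3°

Substitute s = j250:
Numerator: 1000 = 1000 + j0
Denominator: (j250)^2 + 104(j250) + 400 = -62100 + j26000
|N| = √(1000² + 0²) ≈ 1000, ∠N ≈ 0.00°
|D| = √(62100² + 26000²) ≈ 67323, ∠D ≈ 157.28°
|L| = 1000 / 67323 ≈ 0.014854
Gain = 20 log₁₀(0.014854) ≈ -36.56 dB
∠L = 0.00° − 157.28° = -157.28°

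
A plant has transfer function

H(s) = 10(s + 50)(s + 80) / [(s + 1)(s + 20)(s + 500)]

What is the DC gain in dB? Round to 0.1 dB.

12.0 dB

H(0) = 10·50·80 / (1·20·500) = 4
20 log₁₀(4) ≈ 12.04 dB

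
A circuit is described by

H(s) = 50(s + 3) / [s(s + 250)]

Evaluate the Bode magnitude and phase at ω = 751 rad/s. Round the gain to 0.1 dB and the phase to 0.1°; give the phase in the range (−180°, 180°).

At s = jω = j751:
zero (s+3): 3 + j751 → |·| = √(3²+751²) = √564010 ≈ 751.01, ∠ = arctan(751/3) ≈ 89.77°
pole (s+250): 250 + j751 → |·| = √(250²+751²) = √626501 ≈ 791.52, ∠ = arctan(751/250) ≈ 71.59°
pole at origin: |s| = 751, ∠ = 90.00° (in denominator)
|H| = 50 · 751.01 / 5.9443e+05 ≈ 0.063171
Gain = 20 log₁₀(0.063171) ≈ -23.99 dB
∠H = 89.77° − 161.59° = -71.82°

-24.0 dB, -71.8°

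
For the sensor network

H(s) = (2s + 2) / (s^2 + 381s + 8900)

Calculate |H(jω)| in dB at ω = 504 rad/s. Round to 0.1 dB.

-49.8 dB

Substitute s = j504:
Numerator: 2(j504) + 2 = 2 + j1008
Denominator: (j504)^2 + 381(j504) + 8900 = -245116 + j192024
|N| = √(2² + 1008²) ≈ 1008, ∠N ≈ 89.89°
|D| = √(245116² + 192024²) ≈ 3.1138e+05, ∠D ≈ 141.92°
|H| = 1008 / 3.1138e+05 ≈ 0.0032372
Gain = 20 log₁₀(0.0032372) ≈ -49.80 dB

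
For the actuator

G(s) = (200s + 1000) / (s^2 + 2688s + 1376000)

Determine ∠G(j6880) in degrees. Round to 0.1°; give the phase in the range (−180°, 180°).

-68.1°

Substitute s = j6880:
Numerator: 200(j6880) + 1000 = 1000 + j1376000
Denominator: (j6880)^2 + 2688(j6880) + 1376000 = -45958400 + j18493440
|N| = √(1000² + 1376000²) ≈ 1.376e+06, ∠N ≈ 89.96°
|D| = √(45958400² + 18493440²) ≈ 4.954e+07, ∠D ≈ 158.08°
∠G = 89.96° − 158.08° = -68.12°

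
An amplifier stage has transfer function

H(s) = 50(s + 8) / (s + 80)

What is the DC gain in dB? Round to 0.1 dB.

H(0) = 50·8 / (80) = 5
20 log₁₀(5) ≈ 13.98 dB

14.0 dB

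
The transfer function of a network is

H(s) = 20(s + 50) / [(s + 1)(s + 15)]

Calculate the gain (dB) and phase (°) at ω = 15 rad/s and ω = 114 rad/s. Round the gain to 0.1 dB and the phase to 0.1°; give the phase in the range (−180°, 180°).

At s = jω = j15:
zero (s+50): 50 + j15 → |·| = √(50²+15²) = √2725 ≈ 52.202, ∠ = arctan(15/50) ≈ 16.70°
pole (s+1): 1 + j15 → |·| = √(1²+15²) = √226 ≈ 15.033, ∠ = arctan(15/1) ≈ 86.19°
pole (s+15): 15 + j15 → |·| = √(15²+15²) = √450 ≈ 21.213, ∠ = arctan(15/15) ≈ 45.00°
|H| = 20 · 52.202 / 318.9 ≈ 3.2739
Gain = 20 log₁₀(3.2739) ≈ 10.30 dB
∠H = 16.70° − 131.19° = -114.49°

At s = jω = j114:
zero (s+50): 50 + j114 → |·| = √(50²+114²) = √15496 ≈ 124.48, ∠ = arctan(114/50) ≈ 66.32°
pole (s+1): 1 + j114 → |·| = √(1²+114²) = √12997 ≈ 114, ∠ = arctan(114/1) ≈ 89.50°
pole (s+15): 15 + j114 → |·| = √(15²+114²) = √13221 ≈ 114.98, ∠ = arctan(114/15) ≈ 82.50°
|H| = 20 · 124.48 / 13108 ≈ 0.18993
Gain = 20 log₁₀(0.18993) ≈ -14.43 dB
∠H = 66.32° − 172.00° = -105.68°

ω = 15: 10.3 dB, -114.5°; ω = 114: -14.4 dB, -105.7°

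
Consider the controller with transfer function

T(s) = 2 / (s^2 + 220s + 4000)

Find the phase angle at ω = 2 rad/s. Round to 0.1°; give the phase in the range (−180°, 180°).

-6.3°

Substitute s = j2:
Numerator: 2 = 2 + j0
Denominator: (j2)^2 + 220(j2) + 4000 = 3996 + j440
|N| = √(2² + 0²) ≈ 2, ∠N ≈ 0.00°
|D| = √(3996² + 440²) ≈ 4020.2, ∠D ≈ 6.28°
∠T = 0.00° − 6.28° = -6.28°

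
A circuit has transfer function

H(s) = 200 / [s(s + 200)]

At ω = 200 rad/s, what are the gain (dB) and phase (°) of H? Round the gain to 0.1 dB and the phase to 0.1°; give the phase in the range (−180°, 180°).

-49.0 dB, -135.0°

At s = jω = j200:
pole (s+200): 200 + j200 → |·| = √(200²+200²) = √80000 ≈ 282.84, ∠ = arctan(200/200) ≈ 45.00°
pole at origin: |s| = 200, ∠ = 90.00° (in denominator)
|H| = 200 / 56568 ≈ 0.0035356
Gain = 20 log₁₀(0.0035356) ≈ -49.03 dB
∠H = 0.00° − 135.00° = -135.00°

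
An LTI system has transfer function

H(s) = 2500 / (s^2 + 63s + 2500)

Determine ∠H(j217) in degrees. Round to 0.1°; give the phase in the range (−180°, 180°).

-163.0°

At s = jω = j217:
quadratic: (j217)² + 63·j217 + 2500 = -44589 + j13671 → |·| ≈ 46638, ∠ ≈ 162.95°
∠H = 0.00° − 162.95° = -162.95°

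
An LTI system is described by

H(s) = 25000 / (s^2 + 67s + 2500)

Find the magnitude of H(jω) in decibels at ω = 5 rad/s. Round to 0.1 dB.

20.0 dB

At s = jω = j5:
quadratic: (j5)² + 67·j5 + 2500 = 2475 + j335 → |·| ≈ 2497.6, ∠ ≈ 7.71°
|H| = 25000 / 2497.6 ≈ 10.01
Gain = 20 log₁₀(10.01) ≈ 20.01 dB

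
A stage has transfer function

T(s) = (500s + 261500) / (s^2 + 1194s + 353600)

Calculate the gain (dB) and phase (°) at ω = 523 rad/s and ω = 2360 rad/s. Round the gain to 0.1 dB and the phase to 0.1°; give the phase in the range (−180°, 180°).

ω = 523: -4.6 dB, -37.7°; ω = 2360: -13.8 dB, -74.1°

Substitute s = j523:
Numerator: 500(j523) + 261500 = 261500 + j261500
Denominator: (j523)^2 + 1194(j523) + 353600 = 80071 + j624462
|N| = √(261500² + 261500²) ≈ 3.6982e+05, ∠N ≈ 45.00°
|D| = √(80071² + 624462²) ≈ 6.2957e+05, ∠D ≈ 82.69°
|T| = 3.6982e+05 / 6.2957e+05 ≈ 0.58742
Gain = 20 log₁₀(0.58742) ≈ -4.62 dB
∠T = 45.00° − 82.69° = -37.69°

Substitute s = j2360:
Numerator: 500(j2360) + 261500 = 261500 + j1180000
Denominator: (j2360)^2 + 1194(j2360) + 353600 = -5216000 + j2817840
|N| = √(261500² + 1180000²) ≈ 1.2086e+06, ∠N ≈ 77.50°
|D| = √(5216000² + 2817840²) ≈ 5.9285e+06, ∠D ≈ 151.62°
|T| = 1.2086e+06 / 5.9285e+06 ≈ 0.20386
Gain = 20 log₁₀(0.20386) ≈ -13.81 dB
∠T = 77.50° − 151.62° = -74.12°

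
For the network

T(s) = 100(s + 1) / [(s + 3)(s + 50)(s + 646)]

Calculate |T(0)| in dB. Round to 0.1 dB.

T(0) = 100·1 / (3·50·646) ≈ 0.001032
20 log₁₀(0.001032) ≈ -59.73 dB

-59.7 dB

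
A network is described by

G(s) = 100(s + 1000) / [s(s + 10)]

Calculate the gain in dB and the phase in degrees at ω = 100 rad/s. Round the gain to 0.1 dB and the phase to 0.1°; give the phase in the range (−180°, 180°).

At s = jω = j100:
zero (s+1000): 1000 + j100 → |·| = √(1000²+100²) = √1010000 ≈ 1005, ∠ = arctan(100/1000) ≈ 5.71°
pole (s+10): 10 + j100 → |·| = √(10²+100²) = √10100 ≈ 100.5, ∠ = arctan(100/10) ≈ 84.29°
pole at origin: |s| = 100, ∠ = 90.00° (in denominator)
|G| = 100 · 1005 / 10050 ≈ 10
Gain = 20 log₁₀(10) ≈ 20.00 dB
∠G = 5.71° − 174.29° = -168.58°

20.0 dB, -168.6°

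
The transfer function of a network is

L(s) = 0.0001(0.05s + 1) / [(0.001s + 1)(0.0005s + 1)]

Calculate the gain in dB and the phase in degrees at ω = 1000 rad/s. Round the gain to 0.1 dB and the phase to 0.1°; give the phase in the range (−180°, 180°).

At ω = 1000 rad/s:
zero (1 + j1000·0.05) = 1 + j50 → |·| ≈ 50.01, ∠ ≈ 88.85°
pole (1 + j1000·0.001) = 1 + j1 → |·| ≈ 1.4142, ∠ ≈ 45.00°
pole (1 + j1000·0.0005) = 1 + j0.5 → |·| ≈ 1.118, ∠ ≈ 26.57°
|L| = 0.0001 · 50.01 / (1.4142 · 1.118) ≈ 0.003163
Gain = 20 log₁₀(0.003163) ≈ -50.00 dB
∠L = (88.85°) − (45.00° + 26.57°) = 17.28°

-50.0 dB, 17.3°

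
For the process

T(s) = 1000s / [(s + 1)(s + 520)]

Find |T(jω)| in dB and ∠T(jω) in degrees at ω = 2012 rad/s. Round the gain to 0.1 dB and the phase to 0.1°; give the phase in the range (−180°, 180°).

-6.4 dB, -75.5°

At s = jω = j2012:
zero at origin: s = j2012 → |·| = 2012, ∠ = 90.00°
pole (s+1): 1 + j2012 → |·| = √(1²+2012²) = √4048145 ≈ 2012, ∠ = arctan(2012/1) ≈ 89.97°
pole (s+520): 520 + j2012 → |·| = √(520²+2012²) = √4318544 ≈ 2078.1, ∠ = arctan(2012/520) ≈ 75.51°
|T| = 1000 · 2012 / 4.1811e+06 ≈ 0.48121
Gain = 20 log₁₀(0.48121) ≈ -6.35 dB
∠T = 90.00° − 165.48° = -75.48°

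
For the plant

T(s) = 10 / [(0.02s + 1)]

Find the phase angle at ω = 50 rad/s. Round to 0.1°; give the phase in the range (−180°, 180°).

-45.0°

At ω = 50 rad/s:
pole (1 + j50·0.02) = 1 + j1 → |·| ≈ 1.4142, ∠ ≈ 45.00°
∠T = (0°) − (45.00°) = -45.00°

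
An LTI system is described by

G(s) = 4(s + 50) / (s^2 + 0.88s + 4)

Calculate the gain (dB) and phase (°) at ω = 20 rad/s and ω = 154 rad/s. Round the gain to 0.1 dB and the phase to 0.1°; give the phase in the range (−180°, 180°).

At s = jω = j20:
zero (s+50): 50 + j20 → |·| = √(50²+20²) = √2900 ≈ 53.852, ∠ = arctan(20/50) ≈ 21.80°
quadratic: (j20)² + 0.88·j20 + 4 = -396 + j17.6 → |·| ≈ 396.39, ∠ ≈ 177.46°
|G| = 4 · 53.852 / 396.39 ≈ 0.54342
Gain = 20 log₁₀(0.54342) ≈ -5.30 dB
∠G = 21.80° − 177.46° = -155.66°

At s = jω = j154:
zero (s+50): 50 + j154 → |·| = √(50²+154²) = √26216 ≈ 161.91, ∠ = arctan(154/50) ≈ 72.01°
quadratic: (j154)² + 0.88·j154 + 4 = -23712 + j135.52 → |·| ≈ 23712, ∠ ≈ 179.67°
|G| = 4 · 161.91 / 23712 ≈ 0.027313
Gain = 20 log₁₀(0.027313) ≈ -31.27 dB
∠G = 72.01° − 179.67° = -107.66°

ω = 20: -5.3 dB, -155.7°; ω = 154: -31.3 dB, -107.7°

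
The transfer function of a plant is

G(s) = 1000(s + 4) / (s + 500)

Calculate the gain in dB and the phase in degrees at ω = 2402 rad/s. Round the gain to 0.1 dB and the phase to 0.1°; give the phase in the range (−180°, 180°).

At s = jω = j2402:
zero (s+4): 4 + j2402 → |·| = √(4²+2402²) = √5769620 ≈ 2402, ∠ = arctan(2402/4) ≈ 89.90°
pole (s+500): 500 + j2402 → |·| = √(500²+2402²) = √6019604 ≈ 2453.5, ∠ = arctan(2402/500) ≈ 78.24°
|G| = 1000 · 2402 / 2453.5 ≈ 979.01
Gain = 20 log₁₀(979.01) ≈ 59.82 dB
∠G = 89.90° − 78.24° = 11.66°

59.8 dB, 11.7°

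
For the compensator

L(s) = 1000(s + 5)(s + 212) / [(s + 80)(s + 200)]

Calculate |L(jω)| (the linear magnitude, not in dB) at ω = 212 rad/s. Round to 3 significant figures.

963

At s = jω = j212:
zero (s+5): 5 + j212 → |·| = √(5²+212²) = √44969 ≈ 212.06, ∠ = arctan(212/5) ≈ 88.65°
zero (s+212): 212 + j212 → |·| = √(212²+212²) = √89888 ≈ 299.81, ∠ = arctan(212/212) ≈ 45.00°
pole (s+80): 80 + j212 → |·| = √(80²+212²) = √51344 ≈ 226.59, ∠ = arctan(212/80) ≈ 69.33°
pole (s+200): 200 + j212 → |·| = √(200²+212²) = √84944 ≈ 291.45, ∠ = arctan(212/200) ≈ 46.67°
|L| = 1000 · 63578 / 66040 ≈ 962.72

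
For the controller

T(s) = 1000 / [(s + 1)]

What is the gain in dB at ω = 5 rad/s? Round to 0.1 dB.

At ω = 5 rad/s:
pole (1 + j5·1) = 1 + j5 → |·| ≈ 5.099, ∠ ≈ 78.69°
|T| = 1000 · 1 / (5.099) ≈ 196.12
Gain = 20 log₁₀(196.12) ≈ 45.85 dB

45.9 dB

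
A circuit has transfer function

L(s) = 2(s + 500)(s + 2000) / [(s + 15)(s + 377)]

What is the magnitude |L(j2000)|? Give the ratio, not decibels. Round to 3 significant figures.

At s = jω = j2000:
zero (s+500): 500 + j2000 → |·| = √(500²+2000²) = √4250000 ≈ 2061.6, ∠ = arctan(2000/500) ≈ 75.96°
zero (s+2000): 2000 + j2000 → |·| = √(2000²+2000²) = √8000000 ≈ 2828.4, ∠ = arctan(2000/2000) ≈ 45.00°
pole (s+15): 15 + j2000 → |·| = √(15²+2000²) = √4000225 ≈ 2000.1, ∠ = arctan(2000/15) ≈ 89.57°
pole (s+377): 377 + j2000 → |·| = √(377²+2000²) = √4142129 ≈ 2035.2, ∠ = arctan(2000/377) ≈ 79.33°
|L| = 2 · 5.831e+06 / 4.0706e+06 ≈ 2.8649

2.86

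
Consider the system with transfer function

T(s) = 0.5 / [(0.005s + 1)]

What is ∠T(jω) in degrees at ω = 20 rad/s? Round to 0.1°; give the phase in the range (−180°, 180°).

At ω = 20 rad/s:
pole (1 + j20·0.005) = 1 + j0.1 → |·| ≈ 1.005, ∠ ≈ 5.71°
∠T = (0°) − (5.71°) = -5.71°

-5.7°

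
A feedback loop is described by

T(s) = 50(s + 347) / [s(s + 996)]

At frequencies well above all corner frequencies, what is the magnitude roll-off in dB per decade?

Each pole contributes −20 dB/decade at high frequency; each zero contributes +20 dB/decade.
Net: 1 zero(s) − 2 pole(s) → -20 dB/decade.

-20 dB/decade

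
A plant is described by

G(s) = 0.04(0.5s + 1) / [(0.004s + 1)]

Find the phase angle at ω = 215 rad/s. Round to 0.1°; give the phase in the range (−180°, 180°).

At ω = 215 rad/s:
zero (1 + j215·0.5) = 1 + j107.5 → |·| ≈ 107.5, ∠ ≈ 89.47°
pole (1 + j215·0.004) = 1 + j0.86 → |·| ≈ 1.3189, ∠ ≈ 40.70°
∠G = (89.47°) − (40.70°) = 48.77°

48.8°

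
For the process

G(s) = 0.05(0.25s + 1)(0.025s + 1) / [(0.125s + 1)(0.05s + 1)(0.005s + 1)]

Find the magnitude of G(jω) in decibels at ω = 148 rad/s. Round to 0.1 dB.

-27.7 dB

At ω = 148 rad/s:
zero (1 + j148·0.25) = 1 + j37 → |·| ≈ 37.014, ∠ ≈ 88.45°
zero (1 + j148·0.025) = 1 + j3.7 → |·| ≈ 3.8328, ∠ ≈ 74.88°
pole (1 + j148·0.125) = 1 + j18.5 → |·| ≈ 18.527, ∠ ≈ 86.91°
pole (1 + j148·0.05) = 1 + j7.4 → |·| ≈ 7.4673, ∠ ≈ 82.30°
pole (1 + j148·0.005) = 1 + j0.74 → |·| ≈ 1.244, ∠ ≈ 36.50°
|G| = 0.05 · 37.014 · 3.8328 / (18.527 · 7.4673 · 1.244) ≈ 0.041216
Gain = 20 log₁₀(0.041216) ≈ -27.70 dB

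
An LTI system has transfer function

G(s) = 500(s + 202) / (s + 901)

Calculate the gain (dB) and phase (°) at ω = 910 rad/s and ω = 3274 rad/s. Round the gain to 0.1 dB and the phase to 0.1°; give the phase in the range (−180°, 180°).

At s = jω = j910:
zero (s+202): 202 + j910 → |·| = √(202²+910²) = √868904 ≈ 932.15, ∠ = arctan(910/202) ≈ 77.48°
pole (s+901): 901 + j910 → |·| = √(901²+910²) = √1639901 ≈ 1280.6, ∠ = arctan(910/901) ≈ 45.28°
|G| = 500 · 932.15 / 1280.6 ≈ 363.95
Gain = 20 log₁₀(363.95) ≈ 51.22 dB
∠G = 77.48° − 45.28° = 32.20°

At s = jω = j3274:
zero (s+202): 202 + j3274 → |·| = √(202²+3274²) = √10759880 ≈ 3280.2, ∠ = arctan(3274/202) ≈ 86.47°
pole (s+901): 901 + j3274 → |·| = √(901²+3274²) = √11530877 ≈ 3395.7, ∠ = arctan(3274/901) ≈ 74.61°
|G| = 500 · 3280.2 / 3395.7 ≈ 482.99
Gain = 20 log₁₀(482.99) ≈ 53.68 dB
∠G = 86.47° − 74.61° = 11.86°

ω = 910: 51.2 dB, 32.2°; ω = 3274: 53.7 dB, 11.9°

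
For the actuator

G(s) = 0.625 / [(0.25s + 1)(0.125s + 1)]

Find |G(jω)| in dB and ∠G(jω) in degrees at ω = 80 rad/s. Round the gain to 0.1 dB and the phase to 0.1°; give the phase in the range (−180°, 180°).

-50.2 dB, -171.4°

At ω = 80 rad/s:
pole (1 + j80·0.25) = 1 + j20 → |·| ≈ 20.025, ∠ ≈ 87.14°
pole (1 + j80·0.125) = 1 + j10 → |·| ≈ 10.05, ∠ ≈ 84.29°
|G| = 0.625 · 1 / (20.025 · 10.05) ≈ 0.0031056
Gain = 20 log₁₀(0.0031056) ≈ -50.16 dB
∠G = (0°) − (87.14° + 84.29°) = -171.43°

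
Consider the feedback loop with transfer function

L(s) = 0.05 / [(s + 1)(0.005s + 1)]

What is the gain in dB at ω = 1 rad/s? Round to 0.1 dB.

-29.0 dB

At ω = 1 rad/s:
pole (1 + j1·1) = 1 + j1 → |·| ≈ 1.4142, ∠ ≈ 45.00°
pole (1 + j1·0.005) = 1 + j0.005 → |·| ≈ 1, ∠ ≈ 0.29°
|L| = 0.05 · 1 / (1.4142 · 1) ≈ 0.035356
Gain = 20 log₁₀(0.035356) ≈ -29.03 dB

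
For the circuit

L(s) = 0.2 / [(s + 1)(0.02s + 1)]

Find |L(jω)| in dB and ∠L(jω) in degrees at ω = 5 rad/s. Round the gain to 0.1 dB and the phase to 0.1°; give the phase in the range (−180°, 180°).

-28.2 dB, -84.4°

At ω = 5 rad/s:
pole (1 + j5·1) = 1 + j5 → |·| ≈ 5.099, ∠ ≈ 78.69°
pole (1 + j5·0.02) = 1 + j0.1 → |·| ≈ 1.005, ∠ ≈ 5.71°
|L| = 0.2 · 1 / (5.099 · 1.005) ≈ 0.039028
Gain = 20 log₁₀(0.039028) ≈ -28.17 dB
∠L = (0°) − (78.69° + 5.71°) = -84.40°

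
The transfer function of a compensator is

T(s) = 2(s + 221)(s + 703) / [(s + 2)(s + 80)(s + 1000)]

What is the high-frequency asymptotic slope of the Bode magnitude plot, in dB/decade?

Each pole contributes −20 dB/decade at high frequency; each zero contributes +20 dB/decade.
Net: 2 zero(s) − 3 pole(s) → -20 dB/decade.

-20 dB/decade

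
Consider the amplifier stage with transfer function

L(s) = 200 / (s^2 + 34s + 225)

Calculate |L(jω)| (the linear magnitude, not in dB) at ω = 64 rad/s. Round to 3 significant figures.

Substitute s = j64:
Numerator: 200 = 200 + j0
Denominator: (j64)^2 + 34(j64) + 225 = -3871 + j2176
|N| = √(200² + 0²) ≈ 200, ∠N ≈ 0.00°
|D| = √(3871² + 2176²) ≈ 4440.7, ∠D ≈ 150.66°
|L| = 200 / 4440.7 ≈ 0.045038

0.0450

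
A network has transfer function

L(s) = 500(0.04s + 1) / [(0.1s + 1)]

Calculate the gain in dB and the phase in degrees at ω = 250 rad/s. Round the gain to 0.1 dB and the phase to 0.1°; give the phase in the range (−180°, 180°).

At ω = 250 rad/s:
zero (1 + j250·0.04) = 1 + j10 → |·| ≈ 10.05, ∠ ≈ 84.29°
pole (1 + j250·0.1) = 1 + j25 → |·| ≈ 25.02, ∠ ≈ 87.71°
|L| = 500 · 10.05 / (25.02) ≈ 200.84
Gain = 20 log₁₀(200.84) ≈ 46.06 dB
∠L = (84.29°) − (87.71°) = -3.42°

46.1 dB, -3.4°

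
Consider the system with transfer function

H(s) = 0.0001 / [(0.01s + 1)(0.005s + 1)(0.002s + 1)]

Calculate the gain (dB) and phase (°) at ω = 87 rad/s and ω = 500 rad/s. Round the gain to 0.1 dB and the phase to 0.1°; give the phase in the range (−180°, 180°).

At ω = 87 rad/s:
pole (1 + j87·0.01) = 1 + j0.87 → |·| ≈ 1.3255, ∠ ≈ 41.02°
pole (1 + j87·0.005) = 1 + j0.435 → |·| ≈ 1.0905, ∠ ≈ 23.51°
pole (1 + j87·0.002) = 1 + j0.174 → |·| ≈ 1.015, ∠ ≈ 9.87°
|H| = 0.0001 · 1 / (1.3255 · 1.0905 · 1.015) ≈ 6.816e-05
Gain = 20 log₁₀(6.816e-05) ≈ -83.33 dB
∠H = (0°) − (41.02° + 23.51° + 9.87°) = -74.40°

At ω = 500 rad/s:
pole (1 + j500·0.01) = 1 + j5 → |·| ≈ 5.099, ∠ ≈ 78.69°
pole (1 + j500·0.005) = 1 + j2.5 → |·| ≈ 2.6926, ∠ ≈ 68.20°
pole (1 + j500·0.002) = 1 + j1 → |·| ≈ 1.4142, ∠ ≈ 45.00°
|H| = 0.0001 · 1 / (5.099 · 2.6926 · 1.4142) ≈ 5.1503e-06
Gain = 20 log₁₀(5.1503e-06) ≈ -105.76 dB
∠H = (0°) − (78.69° + 68.20° + 45.00°) = -191.89° ≡ 168.11° (principal value)

ω = 87: -83.3 dB, -74.4°; ω = 500: -105.8 dB, 168.1°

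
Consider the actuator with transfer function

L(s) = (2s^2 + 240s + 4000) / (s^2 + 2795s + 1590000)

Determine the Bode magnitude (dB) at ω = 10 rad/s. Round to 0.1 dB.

Substitute s = j10:
Numerator: 2(j10)^2 + 240(j10) + 4000 = 3800 + j2400
Denominator: (j10)^2 + 2795(j10) + 1590000 = 1589900 + j27950
|N| = √(3800² + 2400²) ≈ 4494.4, ∠N ≈ 32.28°
|D| = √(1589900² + 27950²) ≈ 1.5901e+06, ∠D ≈ 1.01°
|L| = 4494.4 / 1.5901e+06 ≈ 0.0028265
Gain = 20 log₁₀(0.0028265) ≈ -50.98 dB

-51.0 dB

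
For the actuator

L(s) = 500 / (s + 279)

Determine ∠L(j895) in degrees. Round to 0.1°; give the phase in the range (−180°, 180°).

Substitute s = j895:
Numerator: 500 = 500 + j0
Denominator: (j895) + 279 = 279 + j895
|N| = √(500² + 0²) ≈ 500, ∠N ≈ 0.00°
|D| = √(279² + 895²) ≈ 937.48, ∠D ≈ 72.69°
∠L = 0.00° − 72.69° = -72.69°

-72.7°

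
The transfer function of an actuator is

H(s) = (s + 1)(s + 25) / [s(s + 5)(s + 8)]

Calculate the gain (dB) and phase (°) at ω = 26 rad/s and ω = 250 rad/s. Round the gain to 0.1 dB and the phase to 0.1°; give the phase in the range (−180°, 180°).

ω = 26: -26.0 dB, -108.1°; ω = 250: -47.9 dB, -93.0°

At s = jω = j26:
zero (s+1): 1 + j26 → |·| = √(1²+26²) = √677 ≈ 26.019, ∠ = arctan(26/1) ≈ 87.80°
zero (s+25): 25 + j26 → |·| = √(25²+26²) = √1301 ≈ 36.069, ∠ = arctan(26/25) ≈ 46.12°
pole (s+5): 5 + j26 → |·| = √(5²+26²) = √701 ≈ 26.476, ∠ = arctan(26/5) ≈ 79.11°
pole (s+8): 8 + j26 → |·| = √(8²+26²) = √740 ≈ 27.203, ∠ = arctan(26/8) ≈ 72.90°
pole at origin: |s| = 26, ∠ = 90.00° (in denominator)
|H| = 1 · 938.48 / 18726 ≈ 0.050116
Gain = 20 log₁₀(0.050116) ≈ -26.00 dB
∠H = 133.92° − 242.01° = -108.09°

At s = jω = j250:
zero (s+1): 1 + j250 → |·| = √(1²+250²) = √62501 ≈ 250, ∠ = arctan(250/1) ≈ 89.77°
zero (s+25): 25 + j250 → |·| = √(25²+250²) = √63125 ≈ 251.25, ∠ = arctan(250/25) ≈ 84.29°
pole (s+5): 5 + j250 → |·| = √(5²+250²) = √62525 ≈ 250.05, ∠ = arctan(250/5) ≈ 88.85°
pole (s+8): 8 + j250 → |·| = √(8²+250²) = √62564 ≈ 250.13, ∠ = arctan(250/8) ≈ 88.17°
pole at origin: |s| = 250, ∠ = 90.00° (in denominator)
|H| = 1 · 62812 / 1.5636e+07 ≈ 0.0040171
Gain = 20 log₁₀(0.0040171) ≈ -47.92 dB
∠H = 174.06° − 267.02° = -92.96°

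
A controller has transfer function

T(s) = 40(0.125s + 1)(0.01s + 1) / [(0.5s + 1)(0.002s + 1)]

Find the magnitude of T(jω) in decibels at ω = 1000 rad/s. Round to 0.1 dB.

33.1 dB

At ω = 1000 rad/s:
zero (1 + j1000·0.125) = 1 + j125 → |·| ≈ 125, ∠ ≈ 89.54°
zero (1 + j1000·0.01) = 1 + j10 → |·| ≈ 10.05, ∠ ≈ 84.29°
pole (1 + j1000·0.5) = 1 + j500 → |·| ≈ 500, ∠ ≈ 89.89°
pole (1 + j1000·0.002) = 1 + j2 → |·| ≈ 2.2361, ∠ ≈ 63.43°
|T| = 40 · 125 · 10.05 / (500 · 2.2361) ≈ 44.944
Gain = 20 log₁₀(44.944) ≈ 33.05 dB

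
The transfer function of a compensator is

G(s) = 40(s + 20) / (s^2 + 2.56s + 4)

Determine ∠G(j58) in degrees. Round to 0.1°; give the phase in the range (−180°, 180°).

-106.5°

At s = jω = j58:
zero (s+20): 20 + j58 → |·| = √(20²+58²) = √3764 ≈ 61.351, ∠ = arctan(58/20) ≈ 70.97°
quadratic: (j58)² + 2.56·j58 + 4 = -3360 + j148.48 → |·| ≈ 3363.3, ∠ ≈ 177.47°
∠G = 70.97° − 177.47° = -106.50°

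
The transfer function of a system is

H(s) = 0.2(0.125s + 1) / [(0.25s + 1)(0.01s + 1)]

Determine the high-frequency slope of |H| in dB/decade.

Each pole contributes −20 dB/decade at high frequency; each zero contributes +20 dB/decade.
Net: 1 zero(s) − 2 pole(s) → -20 dB/decade.

-20 dB/decade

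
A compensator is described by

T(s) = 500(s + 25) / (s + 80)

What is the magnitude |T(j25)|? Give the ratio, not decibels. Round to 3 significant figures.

211

At s = jω = j25:
zero (s+25): 25 + j25 → |·| = √(25²+25²) = √1250 ≈ 35.355, ∠ = arctan(25/25) ≈ 45.00°
pole (s+80): 80 + j25 → |·| = √(80²+25²) = √7025 ≈ 83.815, ∠ = arctan(25/80) ≈ 17.35°
|T| = 500 · 35.355 / 83.815 ≈ 210.91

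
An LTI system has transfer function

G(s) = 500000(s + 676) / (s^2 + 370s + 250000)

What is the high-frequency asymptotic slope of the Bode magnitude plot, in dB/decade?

-20 dB/decade

Each pole contributes −20 dB/decade at high frequency; each zero contributes +20 dB/decade.
Net: 1 zero(s) − 2 pole(s) → -20 dB/decade.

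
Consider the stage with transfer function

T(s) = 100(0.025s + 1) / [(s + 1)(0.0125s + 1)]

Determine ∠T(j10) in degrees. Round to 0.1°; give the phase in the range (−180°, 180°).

-77.4°

At ω = 10 rad/s:
zero (1 + j10·0.025) = 1 + j0.25 → |·| ≈ 1.0308, ∠ ≈ 14.04°
pole (1 + j10·1) = 1 + j10 → |·| ≈ 10.05, ∠ ≈ 84.29°
pole (1 + j10·0.0125) = 1 + j0.125 → |·| ≈ 1.0078, ∠ ≈ 7.13°
∠T = (14.04°) − (84.29° + 7.13°) = -77.38°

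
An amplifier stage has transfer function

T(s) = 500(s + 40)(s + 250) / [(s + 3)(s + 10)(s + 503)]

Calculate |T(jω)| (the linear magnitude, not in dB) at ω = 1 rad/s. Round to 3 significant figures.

313

At s = jω = j1:
zero (s+40): 40 + j1 → |·| = √(40²+1²) = √1601 ≈ 40.012, ∠ = arctan(1/40) ≈ 1.43°
zero (s+250): 250 + j1 → |·| = √(250²+1²) = √62501 ≈ 250, ∠ = arctan(1/250) ≈ 0.23°
pole (s+3): 3 + j1 → |·| = √(3²+1²) = √10 ≈ 3.1623, ∠ = arctan(1/3) ≈ 18.43°
pole (s+10): 10 + j1 → |·| = √(10²+1²) = √101 ≈ 10.05, ∠ = arctan(1/10) ≈ 5.71°
pole (s+503): 503 + j1 → |·| = √(503²+1²) = √253010 ≈ 503, ∠ = arctan(1/503) ≈ 0.11°
|T| = 500 · 10003 / 15986 ≈ 312.87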